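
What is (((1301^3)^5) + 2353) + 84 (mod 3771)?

(1301)^3 ≡ 2222 (mod 3771)
(2222)^5 ≡ 3203 (mod 3771)
3203 + 2353 = 5556 ≡ 1785 (mod 3771)
1785 + 84 = 1869

1869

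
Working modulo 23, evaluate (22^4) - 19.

(22)^4 ≡ 1 (mod 23)
1 - 19 = -18 ≡ 5 (mod 23)

5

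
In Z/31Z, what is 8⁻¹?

Apply the Euclidean algorithm and back-substitute:
31 = 3·8 + 7
8 = 1·7 + 1
7 = 7·1 + 0
gcd(8, 31) = 1, so the inverse exists.
Back-substitute for 1:
1 = 1·8 − 1·7
  = −1·31 + 4·8
So 8⁻¹ ≡ 4 (mod 31).

4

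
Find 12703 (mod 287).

12703 = 44*287 + 75, so 12703 ≡ 75 (mod 287).

75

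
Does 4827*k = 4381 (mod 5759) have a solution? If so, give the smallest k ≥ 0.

gcd(4827, 5759) = 1, so a unique solution mod 5759 exists.
4827⁻¹ ≡ 4690 (mod 5759).
k ≡ 4690*4381 ≡ 4537 (mod 5759).

4537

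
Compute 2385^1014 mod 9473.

Using repeated squaring:
1014 in binary is 1111110110, i.e. 1014 = 512 + 256 + 128 + 64 + 32 + 16 + 4 + 2.
2385^1 ≡ 2385 (mod 9473)
2385^2 ≡ 2385^2 = 5688225 ≡ 4425 (mod 9473)
2385^4 ≡ 4425^2 = 19580625 ≡ 9407 (mod 9473)
2385^8 ≡ 9407^2 = 88491649 ≡ 4356 (mod 9473)
2385^16 ≡ 4356^2 = 18974736 ≡ 317 (mod 9473)
2385^32 ≡ 317^2 = 100489 ≡ 5759 (mod 9473)
2385^64 ≡ 5759^2 = 33166081 ≡ 1108 (mod 9473)
2385^128 ≡ 1108^2 = 1227664 ≡ 5647 (mod 9473)
2385^256 ≡ 5647^2 = 31888609 ≡ 2491 (mod 9473)
2385^512 ≡ 2491^2 = 6205081 ≡ 266 (mod 9473)
2385^1014 = 2385^512 · 2385^256 · 2385^128 · 2385^64 · 2385^32 · 2385^16 · 2385^4 · 2385^2 ≡ 266 · 2491 · 5647 · 1108 · 5759 · 317 · 9407 · 4425 (mod 9473).
Accumulate the product:
266 · 2491 = 662606 ≡ 8969
8969 · 5647 = 50647943 ≡ 5285
5285 · 1108 = 5855780 ≡ 1466
1466 · 5759 = 8442694 ≡ 2251
2251 · 317 = 713567 ≡ 3092
3092 · 9407 = 29086444 ≡ 4334
4334 · 4425 = 19177950 ≡ 4598

4598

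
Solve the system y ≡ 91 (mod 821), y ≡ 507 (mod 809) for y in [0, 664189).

821⁻¹ mod 809: 821*472 ≡ 1 (mod 809), so 821⁻¹ ≡ 472.
y = 91 + 821*((507 − 91)*472 mod 809) = 91 + 821*574 = 471345.

471345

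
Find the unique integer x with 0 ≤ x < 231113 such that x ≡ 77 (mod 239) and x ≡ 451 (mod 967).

239⁻¹ mod 967: 239·615 ≡ 1 (mod 967), so 239⁻¹ ≡ 615.
x = 77 + 239·((451 − 77)·615 mod 967) = 77 + 239·831 = 198686.

198686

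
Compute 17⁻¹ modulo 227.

Apply the Euclidean algorithm and back-substitute:
227 = 13·17 + 6
17 = 2·6 + 5
6 = 1·5 + 1
5 = 5·1 + 0
gcd(17, 227) = 1, so the inverse exists.
Back-substitute for 1:
1 = 1·6 − 1·5
  = −1·17 + 3·6
  = 3·227 − 40·17
So 17⁻¹ ≡ −40 ≡ 187 (mod 227).

187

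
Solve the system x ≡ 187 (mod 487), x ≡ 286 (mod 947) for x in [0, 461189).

157488

487⁻¹ mod 947: 487*912 ≡ 1 (mod 947), so 487⁻¹ ≡ 912.
x = 187 + 487*((286 − 187)*912 mod 947) = 187 + 487*323 = 157488.
Check: 157488 mod 487 = 187, 157488 mod 947 = 286. ✓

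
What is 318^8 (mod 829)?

Using repeated squaring:
318^1 ≡ 318 (mod 829)
318^2 ≡ 318^2 = 101124 ≡ 815 (mod 829)
318^4 ≡ 815^2 = 664225 ≡ 196 (mod 829)
318^8 ≡ 196^2 = 38416 ≡ 282 (mod 829)
So 318^8 ≡ 282 (mod 829).

282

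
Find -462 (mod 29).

-462 = -16*29 + 2, so -462 ≡ 2 (mod 29).

2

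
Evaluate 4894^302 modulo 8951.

Compute successive squares:
4894^1 ≡ 4894 (mod 8951)
4894^2 ≡ 4894^2 = 23951236 ≡ 7311 (mod 8951)
4894^4 ≡ 7311^2 = 53450721 ≡ 4300 (mod 8951)
4894^8 ≡ 4300^2 = 18490000 ≡ 6185 (mod 8951)
4894^16 ≡ 6185^2 = 38254225 ≡ 6602 (mod 8951)
4894^32 ≡ 6602^2 = 43586404 ≡ 3985 (mod 8951)
4894^64 ≡ 3985^2 = 15880225 ≡ 1151 (mod 8951)
4894^128 ≡ 1151^2 = 1324801 ≡ 53 (mod 8951)
4894^256 ≡ 53^2 = 2809 (mod 8951)
4894^302 = 4894^256 * 4894^32 * 4894^8 * 4894^4 * 4894^2 ≡ 2809 * 3985 * 6185 * 4300 * 7311 (mod 8951).
Accumulate the product:
2809 * 3985 = 11193865 ≡ 5115
5115 * 6185 = 31636275 ≡ 3441
3441 * 4300 = 14796300 ≡ 297
297 * 7311 = 2171367 ≡ 5225

5225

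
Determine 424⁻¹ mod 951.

951 = 2·424 + 103
424 = 4·103 + 12
103 = 8·12 + 7
12 = 1·7 + 5
7 = 1·5 + 2
5 = 2·2 + 1
2 = 2·1 + 0
gcd(424, 951) = 1, so the inverse exists.
Back-substitute for 1:
1 = 1·5 − 2·2
  = −2·7 + 3·5
  = 3·12 − 5·7
  = −5·103 + 43·12
  = 43·424 − 177·103
  = −177·951 + 397·424
So 424⁻¹ ≡ 397 (mod 951).

397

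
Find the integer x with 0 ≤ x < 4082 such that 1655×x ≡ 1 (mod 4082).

3273

4082 = 2·1655 + 772
1655 = 2·772 + 111
772 = 6·111 + 106
111 = 1·106 + 5
106 = 21·5 + 1
5 = 5·1 + 0
gcd(1655, 4082) = 1, so the inverse exists.
Bézout: 1 = 328·4082 − 809·1655.
So 1655⁻¹ ≡ −809 ≡ 3273 (mod 4082).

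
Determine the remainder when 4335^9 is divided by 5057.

Compute successive squares:
4335^1 ≡ 4335 (mod 5057)
4335^2 ≡ 4335^2 = 18792225 ≡ 413 (mod 5057)
4335^4 ≡ 413^2 = 170569 ≡ 3688 (mod 5057)
4335^8 ≡ 3688^2 = 13601344 ≡ 3071 (mod 5057)
4335^9 = 4335^8 * 4335^1 ≡ 3071 * 4335 (mod 5057).
3071 * 4335 = 13312785 ≡ 2761 (mod 5057).

2761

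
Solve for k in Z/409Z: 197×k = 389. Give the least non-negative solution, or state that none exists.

139

gcd(197, 409) = 1, so a unique solution mod 409 exists.
197⁻¹ ≡ 218 (mod 409).
k ≡ 218×389 ≡ 139 (mod 409).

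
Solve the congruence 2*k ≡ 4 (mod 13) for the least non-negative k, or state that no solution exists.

2

gcd(2, 13) = 1, so a unique solution mod 13 exists.
2⁻¹ ≡ 7 (mod 13).
k ≡ 7*4 ≡ 2 (mod 13).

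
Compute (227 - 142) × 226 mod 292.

230

227 - 142 = 85
85 × 226 = 19210 ≡ 230 (mod 292)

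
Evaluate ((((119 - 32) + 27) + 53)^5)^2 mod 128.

49

119 - 32 = 87
87 + 27 = 114
114 + 53 = 167 ≡ 39 (mod 128)
(39)^5 ≡ 71 (mod 128)
(71)^2 ≡ 49 (mod 128)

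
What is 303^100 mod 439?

133

100 in binary is 1100100, i.e. 100 = 64 + 32 + 4.
303^1 ≡ 303 (mod 439)
303^2 ≡ 303^2 = 91809 ≡ 58 (mod 439)
303^4 ≡ 58^2 = 3364 ≡ 291 (mod 439)
303^8 ≡ 291^2 = 84681 ≡ 393 (mod 439)
303^16 ≡ 393^2 = 154449 ≡ 360 (mod 439)
303^32 ≡ 360^2 = 129600 ≡ 95 (mod 439)
303^64 ≡ 95^2 = 9025 ≡ 245 (mod 439)
303^100 = 303^64 × 303^32 × 303^4 ≡ 245 × 95 × 291 (mod 439).
Accumulate the product:
245 × 95 = 23275 ≡ 8
8 × 291 = 2328 ≡ 133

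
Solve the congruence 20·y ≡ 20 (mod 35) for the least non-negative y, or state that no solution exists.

1

gcd(20, 35) = 5, and 5 | 20, so solutions exist.
Divide through by 5: 4·y = 4 (mod 7).
4⁻¹ ≡ 2 (mod 7).
y ≡ 2·4 ≡ 1 (mod 7).
The smallest non-negative solution is y = 1.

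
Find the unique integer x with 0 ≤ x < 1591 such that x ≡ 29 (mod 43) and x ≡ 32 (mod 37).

846

43⁻¹ mod 37: 43·31 ≡ 1 (mod 37), so 43⁻¹ ≡ 31.
x = 29 + 43·((32 − 29)·31 mod 37) = 29 + 43·19 = 846.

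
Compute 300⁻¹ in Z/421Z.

Run the extended Euclidean algorithm:
421 = 1×300 + 121
300 = 2×121 + 58
121 = 2×58 + 5
58 = 11×5 + 3
5 = 1×3 + 2
3 = 1×2 + 1
2 = 2×1 + 0
gcd(300, 421) = 1, so the inverse exists.
Bézout: 1 = −119×421 + 167×300.
So 300⁻¹ ≡ 167 (mod 421).

167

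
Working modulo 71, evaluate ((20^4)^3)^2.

48

(20)^4 ≡ 37 (mod 71)
(37)^3 ≡ 30 (mod 71)
(30)^2 ≡ 48 (mod 71)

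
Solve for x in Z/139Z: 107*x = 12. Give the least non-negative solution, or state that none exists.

gcd(107, 139) = 1, so a unique solution mod 139 exists.
107⁻¹ ≡ 13 (mod 139).
x ≡ 13*12 ≡ 17 (mod 139).

17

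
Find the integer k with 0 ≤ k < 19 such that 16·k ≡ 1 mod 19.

6

19 = 1·16 + 3
16 = 5·3 + 1
3 = 3·1 + 0
gcd(16, 19) = 1, so the inverse exists.
Back-substitute for 1:
1 = 1·16 − 5·3
  = −5·19 + 6·16
So 16⁻¹ ≡ 6 (mod 19).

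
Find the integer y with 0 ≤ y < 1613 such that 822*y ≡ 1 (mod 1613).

1509

Apply the Euclidean algorithm and back-substitute:
1613 = 1·822 + 791
822 = 1·791 + 31
791 = 25·31 + 16
31 = 1·16 + 15
16 = 1·15 + 1
15 = 15·1 + 0
gcd(822, 1613) = 1, so the inverse exists.
Bézout: 1 = 53·1613 − 104·822.
So 822⁻¹ ≡ −104 ≡ 1509 (mod 1613).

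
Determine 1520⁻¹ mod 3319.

By the extended Euclidean algorithm:
3319 = 2×1520 + 279
1520 = 5×279 + 125
279 = 2×125 + 29
125 = 4×29 + 9
29 = 3×9 + 2
9 = 4×2 + 1
2 = 2×1 + 0
gcd(1520, 3319) = 1, so the inverse exists.
Bézout: 1 = −681×3319 + 1487×1520.
So 1520⁻¹ ≡ 1487 (mod 3319).

1487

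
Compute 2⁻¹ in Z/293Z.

Run the extended Euclidean algorithm:
293 = 146×2 + 1
2 = 2×1 + 0
gcd(2, 293) = 1, so the inverse exists.
Bézout: 1 = 1×293 − 146×2.
So 2⁻¹ ≡ −146 ≡ 147 (mod 293).

147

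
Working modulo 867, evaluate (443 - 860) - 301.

443 - 860 = -417 ≡ 450 (mod 867)
450 - 301 = 149

149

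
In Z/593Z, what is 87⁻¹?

334

Apply the Euclidean algorithm and back-substitute:
593 = 6·87 + 71
87 = 1·71 + 16
71 = 4·16 + 7
16 = 2·7 + 2
7 = 3·2 + 1
2 = 2·1 + 0
gcd(87, 593) = 1, so the inverse exists.
Bézout: 1 = 38·593 − 259·87.
So 87⁻¹ ≡ −259 ≡ 334 (mod 593).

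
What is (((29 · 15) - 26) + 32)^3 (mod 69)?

29 · 15 = 435 ≡ 21 (mod 69)
21 - 26 = -5 ≡ 64 (mod 69)
64 + 32 = 96 ≡ 27 (mod 69)
(27)^3 ≡ 18 (mod 69)

18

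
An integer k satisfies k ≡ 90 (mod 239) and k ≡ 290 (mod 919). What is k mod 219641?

64620

239⁻¹ mod 919: 239×323 ≡ 1 (mod 919), so 239⁻¹ ≡ 323.
k = 90 + 239×((290 − 90)×323 mod 919) = 90 + 239×270 = 64620.
Check: 64620 mod 239 = 90, 64620 mod 919 = 290. ✓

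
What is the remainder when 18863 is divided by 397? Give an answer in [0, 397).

204

18863 = 47×397 + 204, so 18863 ≡ 204 (mod 397).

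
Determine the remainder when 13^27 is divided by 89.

65

By square-and-multiply:
27 in binary is 11011, i.e. 27 = 16 + 8 + 2 + 1.
13^1 ≡ 13 (mod 89)
13^2 ≡ 13^2 = 169 ≡ 80 (mod 89)
13^4 ≡ 80^2 = 6400 ≡ 81 (mod 89)
13^8 ≡ 81^2 = 6561 ≡ 64 (mod 89)
13^16 ≡ 64^2 = 4096 ≡ 2 (mod 89)
13^27 = 13^16 · 13^8 · 13^2 · 13^1 ≡ 2 · 64 · 80 · 13 (mod 89).
Accumulate the product:
2 · 64 = 128 ≡ 39
39 · 80 = 3120 ≡ 5
5 · 13 = 65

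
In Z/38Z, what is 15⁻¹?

33

By the extended Euclidean algorithm:
38 = 2*15 + 8
15 = 1*8 + 7
8 = 1*7 + 1
7 = 7*1 + 0
gcd(15, 38) = 1, so the inverse exists.
Bézout: 1 = 2*38 − 5*15.
So 15⁻¹ ≡ −5 ≡ 33 (mod 38).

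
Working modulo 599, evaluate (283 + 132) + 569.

283 + 132 = 415
415 + 569 = 984 ≡ 385 (mod 599)

385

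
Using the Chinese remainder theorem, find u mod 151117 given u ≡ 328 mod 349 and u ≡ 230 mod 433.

349⁻¹ mod 433: 349*67 ≡ 1 (mod 433), so 349⁻¹ ≡ 67.
u = 328 + 349*((230 − 328)*67 mod 433) = 328 + 349*362 = 126666.
Check: 126666 mod 349 = 328, 126666 mod 433 = 230. ✓

126666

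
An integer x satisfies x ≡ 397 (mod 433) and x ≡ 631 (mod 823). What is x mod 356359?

71409

433⁻¹ mod 823: 433·268 ≡ 1 (mod 823), so 433⁻¹ ≡ 268.
x = 397 + 433·((631 − 397)·268 mod 823) = 397 + 433·164 = 71409.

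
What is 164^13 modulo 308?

Compute successive squares:
164^1 ≡ 164 (mod 308)
164^2 ≡ 164^2 = 26896 ≡ 100 (mod 308)
164^4 ≡ 100^2 = 10000 ≡ 144 (mod 308)
164^8 ≡ 144^2 = 20736 ≡ 100 (mod 308)
164^13 = 164^8 × 164^4 × 164^1 ≡ 100 × 144 × 164 (mod 308).
Accumulate the product:
100 × 144 = 14400 ≡ 232
232 × 164 = 38048 ≡ 164

164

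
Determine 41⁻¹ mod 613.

By the extended Euclidean algorithm:
613 = 14*41 + 39
41 = 1*39 + 2
39 = 19*2 + 1
2 = 2*1 + 0
gcd(41, 613) = 1, so the inverse exists.
Bézout: 1 = 20*613 − 299*41.
So 41⁻¹ ≡ −299 ≡ 314 (mod 613).

314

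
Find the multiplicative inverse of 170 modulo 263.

82

263 = 1×170 + 93
170 = 1×93 + 77
93 = 1×77 + 16
77 = 4×16 + 13
16 = 1×13 + 3
13 = 4×3 + 1
3 = 3×1 + 0
gcd(170, 263) = 1, so the inverse exists.
Back-substitute for 1:
1 = 1×13 − 4×3
  = −4×16 + 5×13
  = 5×77 − 24×16
  = −24×93 + 29×77
  = 29×170 − 53×93
  = −53×263 + 82×170
So 170⁻¹ ≡ 82 (mod 263).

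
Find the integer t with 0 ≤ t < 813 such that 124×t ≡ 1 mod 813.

754

By the extended Euclidean algorithm:
813 = 6*124 + 69
124 = 1*69 + 55
69 = 1*55 + 14
55 = 3*14 + 13
14 = 1*13 + 1
13 = 13*1 + 0
gcd(124, 813) = 1, so the inverse exists.
Back-substitute for 1:
1 = 1*14 − 1*13
  = −1*55 + 4*14
  = 4*69 − 5*55
  = −5*124 + 9*69
  = 9*813 − 59*124
So 124⁻¹ ≡ −59 ≡ 754 (mod 813).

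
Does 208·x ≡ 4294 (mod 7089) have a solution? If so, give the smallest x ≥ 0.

3088

gcd(208, 7089) = 1, so a unique solution mod 7089 exists.
208⁻¹ ≡ 5419 (mod 7089).
x ≡ 5419·4294 ≡ 3088 (mod 7089).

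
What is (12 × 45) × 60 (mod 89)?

4

12 × 45 = 540 ≡ 6 (mod 89)
6 × 60 = 360 ≡ 4 (mod 89)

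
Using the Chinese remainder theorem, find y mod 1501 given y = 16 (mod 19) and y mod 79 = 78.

19⁻¹ mod 79: 19*25 ≡ 1 (mod 79), so 19⁻¹ ≡ 25.
y = 16 + 19*((78 − 16)*25 mod 79) = 16 + 19*49 = 947.

947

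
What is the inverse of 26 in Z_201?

201 = 7·26 + 19
26 = 1·19 + 7
19 = 2·7 + 5
7 = 1·5 + 2
5 = 2·2 + 1
2 = 2·1 + 0
gcd(26, 201) = 1, so the inverse exists.
Back-substitute for 1:
1 = 1·5 − 2·2
  = −2·7 + 3·5
  = 3·19 − 8·7
  = −8·26 + 11·19
  = 11·201 − 85·26
So 26⁻¹ ≡ −85 ≡ 116 (mod 201).

116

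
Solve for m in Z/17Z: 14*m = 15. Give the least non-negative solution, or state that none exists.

gcd(14, 17) = 1, so a unique solution mod 17 exists.
14⁻¹ ≡ 11 (mod 17).
m ≡ 11*15 ≡ 12 (mod 17).

12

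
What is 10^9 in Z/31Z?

16

Compute successive squares:
10^1 ≡ 10 (mod 31)
10^2 ≡ 10^2 = 100 ≡ 7 (mod 31)
10^4 ≡ 7^2 = 49 ≡ 18 (mod 31)
10^8 ≡ 18^2 = 324 ≡ 14 (mod 31)
10^9 = 10^8 · 10^1 ≡ 14 · 10 (mod 31).
14 · 10 = 140 ≡ 16 (mod 31).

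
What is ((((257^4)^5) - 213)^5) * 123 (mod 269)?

(257)^4 ≡ 23 (mod 269)
(23)^5 ≡ 249 (mod 269)
249 - 213 = 36
(36)^5 ≡ 87 (mod 269)
87 * 123 = 10701 ≡ 210 (mod 269)

210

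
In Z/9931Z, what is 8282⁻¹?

Run the extended Euclidean algorithm:
9931 = 1*8282 + 1649
8282 = 5*1649 + 37
1649 = 44*37 + 21
37 = 1*21 + 16
21 = 1*16 + 5
16 = 3*5 + 1
5 = 5*1 + 0
gcd(8282, 9931) = 1, so the inverse exists.
Bézout: 1 = −1567*9931 + 1879*8282.
So 8282⁻¹ ≡ 1879 (mod 9931).

1879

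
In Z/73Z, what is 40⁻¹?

Run the extended Euclidean algorithm:
73 = 1×40 + 33
40 = 1×33 + 7
33 = 4×7 + 5
7 = 1×5 + 2
5 = 2×2 + 1
2 = 2×1 + 0
gcd(40, 73) = 1, so the inverse exists.
Back-substitute for 1:
1 = 1×5 − 2×2
  = −2×7 + 3×5
  = 3×33 − 14×7
  = −14×40 + 17×33
  = 17×73 − 31×40
So 40⁻¹ ≡ −31 ≡ 42 (mod 73).

42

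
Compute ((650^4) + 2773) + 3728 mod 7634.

6997

(650)^4 ≡ 496 (mod 7634)
496 + 2773 = 3269
3269 + 3728 = 6997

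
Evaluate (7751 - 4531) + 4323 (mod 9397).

7751 - 4531 = 3220
3220 + 4323 = 7543

7543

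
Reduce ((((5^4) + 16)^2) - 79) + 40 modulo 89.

(5)^4 ≡ 2 (mod 89)
2 + 16 = 18
(18)^2 ≡ 57 (mod 89)
57 - 79 = -22 ≡ 67 (mod 89)
67 + 40 = 107 ≡ 18 (mod 89)

18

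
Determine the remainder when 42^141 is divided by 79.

10

Using repeated squaring:
141 in binary is 10001101, i.e. 141 = 128 + 8 + 4 + 1.
42^1 ≡ 42 (mod 79)
42^2 ≡ 42^2 = 1764 ≡ 26 (mod 79)
42^4 ≡ 26^2 = 676 ≡ 44 (mod 79)
42^8 ≡ 44^2 = 1936 ≡ 40 (mod 79)
42^16 ≡ 40^2 = 1600 ≡ 20 (mod 79)
42^32 ≡ 20^2 = 400 ≡ 5 (mod 79)
42^64 ≡ 5^2 = 25 (mod 79)
42^128 ≡ 25^2 = 625 ≡ 72 (mod 79)
42^141 = 42^128 * 42^8 * 42^4 * 42^1 ≡ 72 * 40 * 44 * 42 (mod 79).
Accumulate the product:
72 * 40 = 2880 ≡ 36
36 * 44 = 1584 ≡ 4
4 * 42 = 168 ≡ 10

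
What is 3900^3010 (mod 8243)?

Using repeated squaring:
3010 in binary is 101111000010, i.e. 3010 = 2048 + 512 + 256 + 128 + 64 + 2.
3900^1 ≡ 3900 (mod 8243)
3900^2 ≡ 3900^2 = 15210000 ≡ 1665 (mod 8243)
3900^4 ≡ 1665^2 = 2772225 ≡ 2577 (mod 8243)
3900^8 ≡ 2577^2 = 6640929 ≡ 5314 (mod 8243)
3900^16 ≡ 5314^2 = 28238596 ≡ 6321 (mod 8243)
3900^32 ≡ 6321^2 = 39955041 ≡ 1220 (mod 8243)
3900^64 ≡ 1220^2 = 1488400 ≡ 4660 (mod 8243)
3900^128 ≡ 4660^2 = 21715600 ≡ 3538 (mod 8243)
3900^256 ≡ 3538^2 = 12517444 ≡ 4570 (mod 8243)
3900^512 ≡ 4570^2 = 20884900 ≡ 5381 (mod 8243)
3900^1024 ≡ 5381^2 = 28955161 ≡ 5745 (mod 8243)
3900^2048 ≡ 5745^2 = 33005025 ≡ 53 (mod 8243)
3900^3010 = 3900^2048 · 3900^512 · 3900^256 · 3900^128 · 3900^64 · 3900^2 ≡ 53 · 5381 · 4570 · 3538 · 4660 · 1665 (mod 8243).
Accumulate the product:
53 · 5381 = 285193 ≡ 4931
4931 · 4570 = 22534670 ≡ 6551
6551 · 3538 = 23177438 ≡ 6365
6365 · 4660 = 29660900 ≡ 2586
2586 · 1665 = 4305690 ≡ 2844

2844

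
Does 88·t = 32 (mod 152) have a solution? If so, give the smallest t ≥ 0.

9

gcd(88, 152) = 8, and 8 | 32, so solutions exist.
Divide through by 8: 11·t = 4 (mod 19).
11⁻¹ ≡ 7 (mod 19).
t ≡ 7·4 ≡ 9 (mod 19).
The smallest non-negative solution is t = 9.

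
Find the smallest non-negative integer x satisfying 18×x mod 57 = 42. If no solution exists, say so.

15

gcd(18, 57) = 3, and 3 | 42, so solutions exist.
Divide through by 3: 6×x = 14 (mod 19).
6⁻¹ ≡ 16 (mod 19).
x ≡ 16×14 ≡ 15 (mod 19).
The smallest non-negative solution is x = 15.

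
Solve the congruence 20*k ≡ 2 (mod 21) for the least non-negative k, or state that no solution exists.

gcd(20, 21) = 1, so a unique solution mod 21 exists.
20⁻¹ ≡ 20 (mod 21).
k ≡ 20*2 ≡ 19 (mod 21).

19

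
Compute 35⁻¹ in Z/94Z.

By the extended Euclidean algorithm:
94 = 2·35 + 24
35 = 1·24 + 11
24 = 2·11 + 2
11 = 5·2 + 1
2 = 2·1 + 0
gcd(35, 94) = 1, so the inverse exists.
Back-substitute for 1:
1 = 1·11 − 5·2
  = −5·24 + 11·11
  = 11·35 − 16·24
  = −16·94 + 43·35
So 35⁻¹ ≡ 43 (mod 94).

43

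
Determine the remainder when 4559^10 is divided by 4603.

By square-and-multiply:
4559^1 ≡ 4559 (mod 4603)
4559^2 ≡ 4559^2 = 20784481 ≡ 1936 (mod 4603)
4559^4 ≡ 1936^2 = 3748096 ≡ 1254 (mod 4603)
4559^8 ≡ 1254^2 = 1572516 ≡ 2893 (mod 4603)
4559^10 = 4559^8 · 4559^2 ≡ 2893 · 1936 (mod 4603).
2893 · 1936 = 5600848 ≡ 3600 (mod 4603).

3600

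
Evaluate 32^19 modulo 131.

Compute successive squares:
19 in binary is 10011, i.e. 19 = 16 + 2 + 1.
32^1 ≡ 32 (mod 131)
32^2 ≡ 32^2 = 1024 ≡ 107 (mod 131)
32^4 ≡ 107^2 = 11449 ≡ 52 (mod 131)
32^8 ≡ 52^2 = 2704 ≡ 84 (mod 131)
32^16 ≡ 84^2 = 7056 ≡ 113 (mod 131)
32^19 = 32^16 · 32^2 · 32^1 ≡ 113 · 107 · 32 (mod 131).
Accumulate the product:
113 · 107 = 12091 ≡ 39
39 · 32 = 1248 ≡ 69

69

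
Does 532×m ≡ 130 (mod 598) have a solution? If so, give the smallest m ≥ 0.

143

gcd(532, 598) = 2, and 2 | 130, so solutions exist.
Divide through by 2: 266×m ≡ 65 (mod 299).
266⁻¹ ≡ 154 (mod 299).
m ≡ 154×65 ≡ 143 (mod 299).
The smallest non-negative solution is m = 143.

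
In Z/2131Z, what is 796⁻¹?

2131 = 2*796 + 539
796 = 1*539 + 257
539 = 2*257 + 25
257 = 10*25 + 7
25 = 3*7 + 4
7 = 1*4 + 3
4 = 1*3 + 1
3 = 3*1 + 0
gcd(796, 2131) = 1, so the inverse exists.
Back-substitute for 1:
1 = 1*4 − 1*3
  = −1*7 + 2*4
  = 2*25 − 7*7
  = −7*257 + 72*25
  = 72*539 − 151*257
  = −151*796 + 223*539
  = 223*2131 − 597*796
So 796⁻¹ ≡ −597 ≡ 1534 (mod 2131).

1534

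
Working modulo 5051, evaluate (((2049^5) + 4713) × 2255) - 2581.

(2049)^5 ≡ 5050 (mod 5051)
5050 + 4713 = 9763 ≡ 4712 (mod 5051)
4712 × 2255 = 10625560 ≡ 3307 (mod 5051)
3307 - 2581 = 726

726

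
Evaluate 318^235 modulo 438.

174

Compute successive squares:
318^1 ≡ 318 (mod 438)
318^2 ≡ 318^2 = 101124 ≡ 384 (mod 438)
318^4 ≡ 384^2 = 147456 ≡ 288 (mod 438)
318^8 ≡ 288^2 = 82944 ≡ 162 (mod 438)
318^16 ≡ 162^2 = 26244 ≡ 402 (mod 438)
318^32 ≡ 402^2 = 161604 ≡ 420 (mod 438)
318^64 ≡ 420^2 = 176400 ≡ 324 (mod 438)
318^128 ≡ 324^2 = 104976 ≡ 294 (mod 438)
318^235 = 318^128 * 318^64 * 318^32 * 318^8 * 318^2 * 318^1 ≡ 294 * 324 * 420 * 162 * 384 * 318 (mod 438).
Accumulate the product:
294 * 324 = 95256 ≡ 210
210 * 420 = 88200 ≡ 162
162 * 162 = 26244 ≡ 402
402 * 384 = 154368 ≡ 192
192 * 318 = 61056 ≡ 174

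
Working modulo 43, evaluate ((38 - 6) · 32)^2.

38 - 6 = 32
32 · 32 = 1024 ≡ 35 (mod 43)
(35)^2 ≡ 21 (mod 43)

21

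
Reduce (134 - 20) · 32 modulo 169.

99

134 - 20 = 114
114 · 32 = 3648 ≡ 99 (mod 169)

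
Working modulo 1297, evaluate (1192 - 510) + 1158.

1192 - 510 = 682
682 + 1158 = 1840 ≡ 543 (mod 1297)

543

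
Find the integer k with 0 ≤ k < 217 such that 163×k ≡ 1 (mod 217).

Apply the Euclidean algorithm and back-substitute:
217 = 1*163 + 54
163 = 3*54 + 1
54 = 54*1 + 0
gcd(163, 217) = 1, so the inverse exists.
Back-substitute for 1:
1 = 1*163 − 3*54
  = −3*217 + 4*163
So 163⁻¹ ≡ 4 (mod 217).

4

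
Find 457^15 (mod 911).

15 in binary is 1111, i.e. 15 = 8 + 4 + 2 + 1.
457^1 ≡ 457 (mod 911)
457^2 ≡ 457^2 = 208849 ≡ 230 (mod 911)
457^4 ≡ 230^2 = 52900 ≡ 62 (mod 911)
457^8 ≡ 62^2 = 3844 ≡ 200 (mod 911)
457^15 = 457^8 * 457^4 * 457^2 * 457^1 ≡ 200 * 62 * 230 * 457 (mod 911).
Accumulate the product:
200 * 62 = 12400 ≡ 557
557 * 230 = 128110 ≡ 570
570 * 457 = 260490 ≡ 855

855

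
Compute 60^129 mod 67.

Using repeated squaring:
129 in binary is 10000001, i.e. 129 = 128 + 1.
60^1 ≡ 60 (mod 67)
60^2 ≡ 60^2 = 3600 ≡ 49 (mod 67)
60^4 ≡ 49^2 = 2401 ≡ 56 (mod 67)
60^8 ≡ 56^2 = 3136 ≡ 54 (mod 67)
60^16 ≡ 54^2 = 2916 ≡ 35 (mod 67)
60^32 ≡ 35^2 = 1225 ≡ 19 (mod 67)
60^64 ≡ 19^2 = 361 ≡ 26 (mod 67)
60^128 ≡ 26^2 = 676 ≡ 6 (mod 67)
60^129 = 60^128 × 60^1 ≡ 6 × 60 (mod 67).
6 × 60 = 360 ≡ 25 (mod 67).

25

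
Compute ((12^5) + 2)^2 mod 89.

11

(12)^5 ≡ 77 (mod 89)
77 + 2 = 79
(79)^2 ≡ 11 (mod 89)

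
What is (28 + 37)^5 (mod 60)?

28 + 37 = 65 ≡ 5 (mod 60)
(5)^5 ≡ 5 (mod 60)

5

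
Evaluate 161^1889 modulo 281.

251

By square-and-multiply:
1889 in binary is 11101100001, i.e. 1889 = 1024 + 512 + 256 + 64 + 32 + 1.
161^1 ≡ 161 (mod 281)
161^2 ≡ 161^2 = 25921 ≡ 69 (mod 281)
161^4 ≡ 69^2 = 4761 ≡ 265 (mod 281)
161^8 ≡ 265^2 = 70225 ≡ 256 (mod 281)
161^16 ≡ 256^2 = 65536 ≡ 63 (mod 281)
161^32 ≡ 63^2 = 3969 ≡ 35 (mod 281)
161^64 ≡ 35^2 = 1225 ≡ 101 (mod 281)
161^128 ≡ 101^2 = 10201 ≡ 85 (mod 281)
161^256 ≡ 85^2 = 7225 ≡ 200 (mod 281)
161^512 ≡ 200^2 = 40000 ≡ 98 (mod 281)
161^1024 ≡ 98^2 = 9604 ≡ 50 (mod 281)
161^1889 = 161^1024 × 161^512 × 161^256 × 161^64 × 161^32 × 161^1 ≡ 50 × 98 × 200 × 101 × 35 × 161 (mod 281).
Accumulate the product:
50 × 98 = 4900 ≡ 123
123 × 200 = 24600 ≡ 153
153 × 101 = 15453 ≡ 279
279 × 35 = 9765 ≡ 211
211 × 161 = 33971 ≡ 251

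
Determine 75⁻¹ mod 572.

Apply the Euclidean algorithm and back-substitute:
572 = 7×75 + 47
75 = 1×47 + 28
47 = 1×28 + 19
28 = 1×19 + 9
19 = 2×9 + 1
9 = 9×1 + 0
gcd(75, 572) = 1, so the inverse exists.
Bézout: 1 = 8×572 − 61×75.
So 75⁻¹ ≡ −61 ≡ 511 (mod 572).

511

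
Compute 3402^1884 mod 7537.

1049

Using repeated squaring:
3402^1 ≡ 3402 (mod 7537)
3402^2 ≡ 3402^2 = 11573604 ≡ 4309 (mod 7537)
3402^4 ≡ 4309^2 = 18567481 ≡ 3850 (mod 7537)
3402^8 ≡ 3850^2 = 14822500 ≡ 4758 (mod 7537)
3402^16 ≡ 4758^2 = 22638564 ≡ 4953 (mod 7537)
3402^32 ≡ 4953^2 = 24532209 ≡ 6811 (mod 7537)
3402^64 ≡ 6811^2 = 46389721 ≡ 7023 (mod 7537)
3402^128 ≡ 7023^2 = 49322529 ≡ 401 (mod 7537)
3402^256 ≡ 401^2 = 160801 ≡ 2524 (mod 7537)
3402^512 ≡ 2524^2 = 6370576 ≡ 1811 (mod 7537)
3402^1024 ≡ 1811^2 = 3279721 ≡ 1126 (mod 7537)
3402^1884 = 3402^1024 × 3402^512 × 3402^256 × 3402^64 × 3402^16 × 3402^8 × 3402^4 ≡ 1126 × 1811 × 2524 × 7023 × 4953 × 4758 × 3850 (mod 7537).
Accumulate the product:
1126 × 1811 = 2039186 ≡ 4196
4196 × 2524 = 10590704 ≡ 1219
1219 × 7023 = 8561037 ≡ 6542
6542 × 4953 = 32402526 ≡ 963
963 × 4758 = 4581954 ≡ 6995
6995 × 3850 = 26930750 ≡ 1049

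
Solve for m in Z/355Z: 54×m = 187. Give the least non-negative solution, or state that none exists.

gcd(54, 355) = 1, so a unique solution mod 355 exists.
54⁻¹ ≡ 309 (mod 355).
m ≡ 309×187 ≡ 273 (mod 355).

273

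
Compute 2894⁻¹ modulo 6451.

Apply the Euclidean algorithm and back-substitute:
6451 = 2×2894 + 663
2894 = 4×663 + 242
663 = 2×242 + 179
242 = 1×179 + 63
179 = 2×63 + 53
63 = 1×53 + 10
53 = 5×10 + 3
10 = 3×3 + 1
3 = 3×1 + 0
gcd(2894, 6451) = 1, so the inverse exists.
Bézout: 1 = −873×6451 + 1946×2894.
So 2894⁻¹ ≡ 1946 (mod 6451).

1946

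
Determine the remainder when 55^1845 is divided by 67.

24

By square-and-multiply:
55^1 ≡ 55 (mod 67)
55^2 ≡ 55^2 = 3025 ≡ 10 (mod 67)
55^4 ≡ 10^2 = 100 ≡ 33 (mod 67)
55^8 ≡ 33^2 = 1089 ≡ 17 (mod 67)
55^16 ≡ 17^2 = 289 ≡ 21 (mod 67)
55^32 ≡ 21^2 = 441 ≡ 39 (mod 67)
55^64 ≡ 39^2 = 1521 ≡ 47 (mod 67)
55^128 ≡ 47^2 = 2209 ≡ 65 (mod 67)
55^256 ≡ 65^2 = 4225 ≡ 4 (mod 67)
55^512 ≡ 4^2 = 16 (mod 67)
55^1024 ≡ 16^2 = 256 ≡ 55 (mod 67)
55^1845 = 55^1024 · 55^512 · 55^256 · 55^32 · 55^16 · 55^4 · 55^1 ≡ 55 · 16 · 4 · 39 · 21 · 33 · 55 (mod 67).
Accumulate the product:
55 · 16 = 880 ≡ 9
9 · 4 = 36
36 · 39 = 1404 ≡ 64
64 · 21 = 1344 ≡ 4
4 · 33 = 132 ≡ 65
65 · 55 = 3575 ≡ 24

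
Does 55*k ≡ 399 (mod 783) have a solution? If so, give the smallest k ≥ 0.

534

gcd(55, 783) = 1, so a unique solution mod 783 exists.
55⁻¹ ≡ 541 (mod 783).
k ≡ 541*399 ≡ 534 (mod 783).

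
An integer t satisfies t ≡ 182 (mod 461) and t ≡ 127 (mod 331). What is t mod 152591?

461⁻¹ mod 331: 461*303 ≡ 1 (mod 331), so 461⁻¹ ≡ 303.
t = 182 + 461*((127 − 182)*303 mod 331) = 182 + 461*216 = 99758.

99758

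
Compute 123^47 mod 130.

37

Using repeated squaring:
47 in binary is 101111, i.e. 47 = 32 + 8 + 4 + 2 + 1.
123^1 ≡ 123 (mod 130)
123^2 ≡ 123^2 = 15129 ≡ 49 (mod 130)
123^4 ≡ 49^2 = 2401 ≡ 61 (mod 130)
123^8 ≡ 61^2 = 3721 ≡ 81 (mod 130)
123^16 ≡ 81^2 = 6561 ≡ 61 (mod 130)
123^32 ≡ 61^2 = 3721 ≡ 81 (mod 130)
123^47 = 123^32 × 123^8 × 123^4 × 123^2 × 123^1 ≡ 81 × 81 × 61 × 49 × 123 (mod 130).
Accumulate the product:
81 × 81 = 6561 ≡ 61
61 × 61 = 3721 ≡ 81
81 × 49 = 3969 ≡ 69
69 × 123 = 8487 ≡ 37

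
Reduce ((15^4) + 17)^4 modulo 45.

(15)^4 ≡ 0 (mod 45)
0 + 17 = 17
(17)^4 ≡ 1 (mod 45)

1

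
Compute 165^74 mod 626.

74 in binary is 1001010, i.e. 74 = 64 + 8 + 2.
165^1 ≡ 165 (mod 626)
165^2 ≡ 165^2 = 27225 ≡ 307 (mod 626)
165^4 ≡ 307^2 = 94249 ≡ 349 (mod 626)
165^8 ≡ 349^2 = 121801 ≡ 357 (mod 626)
165^16 ≡ 357^2 = 127449 ≡ 371 (mod 626)
165^32 ≡ 371^2 = 137641 ≡ 547 (mod 626)
165^64 ≡ 547^2 = 299209 ≡ 607 (mod 626)
165^74 = 165^64 * 165^8 * 165^2 ≡ 607 * 357 * 307 (mod 626).
Accumulate the product:
607 * 357 = 216699 ≡ 103
103 * 307 = 31621 ≡ 321

321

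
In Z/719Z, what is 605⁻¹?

637

Run the extended Euclidean algorithm:
719 = 1×605 + 114
605 = 5×114 + 35
114 = 3×35 + 9
35 = 3×9 + 8
9 = 1×8 + 1
8 = 8×1 + 0
gcd(605, 719) = 1, so the inverse exists.
Back-substitute for 1:
1 = 1×9 − 1×8
  = −1×35 + 4×9
  = 4×114 − 13×35
  = −13×605 + 69×114
  = 69×719 − 82×605
So 605⁻¹ ≡ −82 ≡ 637 (mod 719).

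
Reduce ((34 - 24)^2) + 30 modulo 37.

34 - 24 = 10
(10)^2 ≡ 26 (mod 37)
26 + 30 = 56 ≡ 19 (mod 37)

19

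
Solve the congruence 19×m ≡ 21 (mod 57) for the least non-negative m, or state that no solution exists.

no solution

gcd(19, 57) = 19, and 19 does not divide 21.
So the congruence has no solution.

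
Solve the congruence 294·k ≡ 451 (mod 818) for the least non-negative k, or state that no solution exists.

no solution

gcd(294, 818) = 2, and 2 does not divide 451.
So the congruence has no solution.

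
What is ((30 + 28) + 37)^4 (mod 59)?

30 + 28 = 58
58 + 37 = 95 ≡ 36 (mod 59)
(36)^4 ≡ 4 (mod 59)

4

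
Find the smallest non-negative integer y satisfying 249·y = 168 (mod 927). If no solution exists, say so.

265

gcd(249, 927) = 3, and 3 | 168, so solutions exist.
Divide through by 3: 83·y mod 309 = 56.
83⁻¹ ≡ 242 (mod 309).
y ≡ 242·56 ≡ 265 (mod 309).
The smallest non-negative solution is y = 265.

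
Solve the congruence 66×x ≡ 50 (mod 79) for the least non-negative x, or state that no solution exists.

gcd(66, 79) = 1, so a unique solution mod 79 exists.
66⁻¹ ≡ 6 (mod 79).
x ≡ 6×50 ≡ 63 (mod 79).

63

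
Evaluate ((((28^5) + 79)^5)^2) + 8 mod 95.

(28)^5 ≡ 73 (mod 95)
73 + 79 = 152 ≡ 57 (mod 95)
(57)^5 ≡ 57 (mod 95)
(57)^2 ≡ 19 (mod 95)
19 + 8 = 27

27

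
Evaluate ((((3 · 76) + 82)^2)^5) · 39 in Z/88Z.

3 · 76 = 228 ≡ 52 (mod 88)
52 + 82 = 134 ≡ 46 (mod 88)
(46)^2 ≡ 4 (mod 88)
(4)^5 ≡ 56 (mod 88)
56 · 39 = 2184 ≡ 72 (mod 88)

72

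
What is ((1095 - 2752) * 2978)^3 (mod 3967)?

1095 - 2752 = -1657 ≡ 2310 (mod 3967)
2310 * 2978 = 6879180 ≡ 402 (mod 3967)
(402)^3 ≡ 1216 (mod 3967)

1216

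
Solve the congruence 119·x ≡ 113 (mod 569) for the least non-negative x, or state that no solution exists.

gcd(119, 569) = 1, so a unique solution mod 569 exists.
119⁻¹ ≡ 416 (mod 569).
x ≡ 416·113 ≡ 350 (mod 569).

350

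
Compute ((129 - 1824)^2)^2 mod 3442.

129 - 1824 = -1695 ≡ 1747 (mod 3442)
(1747)^2 ≡ 2397 (mod 3442)
(2397)^2 ≡ 911 (mod 3442)

911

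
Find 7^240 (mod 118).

29

Compute successive squares:
7^1 ≡ 7 (mod 118)
7^2 ≡ 7^2 = 49 (mod 118)
7^4 ≡ 49^2 = 2401 ≡ 41 (mod 118)
7^8 ≡ 41^2 = 1681 ≡ 29 (mod 118)
7^16 ≡ 29^2 = 841 ≡ 15 (mod 118)
7^32 ≡ 15^2 = 225 ≡ 107 (mod 118)
7^64 ≡ 107^2 = 11449 ≡ 3 (mod 118)
7^128 ≡ 3^2 = 9 (mod 118)
7^240 = 7^128 × 7^64 × 7^32 × 7^16 ≡ 9 × 3 × 107 × 15 (mod 118).
Accumulate the product:
9 × 3 = 27
27 × 107 = 2889 ≡ 57
57 × 15 = 855 ≡ 29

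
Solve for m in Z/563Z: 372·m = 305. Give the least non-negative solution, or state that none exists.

190

gcd(372, 563) = 1, so a unique solution mod 563 exists.
372⁻¹ ≡ 56 (mod 563).
m ≡ 56·305 ≡ 190 (mod 563).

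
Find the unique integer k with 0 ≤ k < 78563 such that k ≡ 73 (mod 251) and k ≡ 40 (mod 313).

64831

251⁻¹ mod 313: 251×106 ≡ 1 (mod 313), so 251⁻¹ ≡ 106.
k = 73 + 251×((40 − 73)×106 mod 313) = 73 + 251×258 = 64831.
Check: 64831 mod 251 = 73, 64831 mod 313 = 40. ✓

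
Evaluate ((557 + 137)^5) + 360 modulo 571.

557 + 137 = 694 ≡ 123 (mod 571)
(123)^5 ≡ 55 (mod 571)
55 + 360 = 415

415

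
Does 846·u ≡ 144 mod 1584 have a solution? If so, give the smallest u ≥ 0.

gcd(846, 1584) = 18, and 18 | 144, so solutions exist.
Divide through by 18: 47·u = 8 (mod 88).
47⁻¹ ≡ 15 (mod 88).
u ≡ 15·8 ≡ 32 (mod 88).
The smallest non-negative solution is u = 32.

32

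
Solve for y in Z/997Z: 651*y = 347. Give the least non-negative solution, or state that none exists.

388

gcd(651, 997) = 1, so a unique solution mod 997 exists.
651⁻¹ ≡ 389 (mod 997).
y ≡ 389*347 ≡ 388 (mod 997).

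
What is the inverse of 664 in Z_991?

694

991 = 1*664 + 327
664 = 2*327 + 10
327 = 32*10 + 7
10 = 1*7 + 3
7 = 2*3 + 1
3 = 3*1 + 0
gcd(664, 991) = 1, so the inverse exists.
Bézout: 1 = 199*991 − 297*664.
So 664⁻¹ ≡ −297 ≡ 694 (mod 991).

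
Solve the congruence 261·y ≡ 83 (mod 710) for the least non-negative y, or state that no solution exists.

373

gcd(261, 710) = 1, so a unique solution mod 710 exists.
261⁻¹ ≡ 321 (mod 710).
y ≡ 321·83 ≡ 373 (mod 710).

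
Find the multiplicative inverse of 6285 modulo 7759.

4069

7759 = 1*6285 + 1474
6285 = 4*1474 + 389
1474 = 3*389 + 307
389 = 1*307 + 82
307 = 3*82 + 61
82 = 1*61 + 21
61 = 2*21 + 19
21 = 1*19 + 2
19 = 9*2 + 1
2 = 2*1 + 0
gcd(6285, 7759) = 1, so the inverse exists.
Back-substitute for 1:
1 = 1*19 − 9*2
  = −9*21 + 10*19
  = 10*61 − 29*21
  = −29*82 + 39*61
  = 39*307 − 146*82
  = −146*389 + 185*307
  = 185*1474 − 701*389
  = −701*6285 + 2989*1474
  = 2989*7759 − 3690*6285
So 6285⁻¹ ≡ −3690 ≡ 4069 (mod 7759).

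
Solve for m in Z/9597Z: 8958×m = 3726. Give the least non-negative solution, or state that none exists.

3058

gcd(8958, 9597) = 3, and 3 | 3726, so solutions exist.
Divide through by 3: 2986×m ≡ 1242 (mod 3199).
2986⁻¹ ≡ 2403 (mod 3199).
m ≡ 2403×1242 ≡ 3058 (mod 3199).
The smallest non-negative solution is m = 3058.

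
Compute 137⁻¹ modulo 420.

Apply the Euclidean algorithm and back-substitute:
420 = 3*137 + 9
137 = 15*9 + 2
9 = 4*2 + 1
2 = 2*1 + 0
gcd(137, 420) = 1, so the inverse exists.
Bézout: 1 = 61*420 − 187*137.
So 137⁻¹ ≡ −187 ≡ 233 (mod 420).

233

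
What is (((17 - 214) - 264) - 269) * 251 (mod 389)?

17 - 214 = -197 ≡ 192 (mod 389)
192 - 264 = -72 ≡ 317 (mod 389)
317 - 269 = 48
48 * 251 = 12048 ≡ 378 (mod 389)

378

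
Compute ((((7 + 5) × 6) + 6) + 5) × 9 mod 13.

7 + 5 = 12
12 × 6 = 72 ≡ 7 (mod 13)
7 + 6 = 13 ≡ 0 (mod 13)
0 + 5 = 5
5 × 9 = 45 ≡ 6 (mod 13)

6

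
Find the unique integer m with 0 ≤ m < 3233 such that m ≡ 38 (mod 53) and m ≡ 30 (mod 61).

53⁻¹ mod 61: 53*38 ≡ 1 (mod 61), so 53⁻¹ ≡ 38.
m = 38 + 53*((30 − 38)*38 mod 61) = 38 + 53*1 = 91.

91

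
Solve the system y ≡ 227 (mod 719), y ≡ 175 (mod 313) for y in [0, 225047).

16764

719⁻¹ mod 313: 719×138 ≡ 1 (mod 313), so 719⁻¹ ≡ 138.
y = 227 + 719×((175 − 227)×138 mod 313) = 227 + 719×23 = 16764.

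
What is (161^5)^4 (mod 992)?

(161)^5 ≡ 801 (mod 992)
(801)^4 ≡ 129 (mod 992)

129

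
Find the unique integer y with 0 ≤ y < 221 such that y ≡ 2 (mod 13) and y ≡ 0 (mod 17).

119

13⁻¹ mod 17: 13×4 ≡ 1 (mod 17), so 13⁻¹ ≡ 4.
y = 2 + 13×((0 − 2)×4 mod 17) = 2 + 13×9 = 119.
Check: 119 mod 13 = 2, 119 mod 17 = 0. ✓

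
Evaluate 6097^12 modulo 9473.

2759

Compute successive squares:
12 in binary is 1100, i.e. 12 = 8 + 4.
6097^1 ≡ 6097 (mod 9473)
6097^2 ≡ 6097^2 = 37173409 ≡ 1357 (mod 9473)
6097^4 ≡ 1357^2 = 1841449 ≡ 3687 (mod 9473)
6097^8 ≡ 3687^2 = 13593969 ≡ 214 (mod 9473)
6097^12 = 6097^8 * 6097^4 ≡ 214 * 3687 (mod 9473).
214 * 3687 = 789018 ≡ 2759 (mod 9473).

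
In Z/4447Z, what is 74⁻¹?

4447 = 60·74 + 7
74 = 10·7 + 4
7 = 1·4 + 3
4 = 1·3 + 1
3 = 3·1 + 0
gcd(74, 4447) = 1, so the inverse exists.
Back-substitute for 1:
1 = 1·4 − 1·3
  = −1·7 + 2·4
  = 2·74 − 21·7
  = −21·4447 + 1262·74
So 74⁻¹ ≡ 1262 (mod 4447).

1262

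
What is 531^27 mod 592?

475

27 in binary is 11011, i.e. 27 = 16 + 8 + 2 + 1.
531^1 ≡ 531 (mod 592)
531^2 ≡ 531^2 = 281961 ≡ 169 (mod 592)
531^4 ≡ 169^2 = 28561 ≡ 145 (mod 592)
531^8 ≡ 145^2 = 21025 ≡ 305 (mod 592)
531^16 ≡ 305^2 = 93025 ≡ 81 (mod 592)
531^27 = 531^16 * 531^8 * 531^2 * 531^1 ≡ 81 * 305 * 169 * 531 (mod 592).
Accumulate the product:
81 * 305 = 24705 ≡ 433
433 * 169 = 73177 ≡ 361
361 * 531 = 191691 ≡ 475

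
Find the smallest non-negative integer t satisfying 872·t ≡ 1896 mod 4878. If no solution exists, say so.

gcd(872, 4878) = 2, and 2 | 1896, so solutions exist.
Divide through by 2: 436·t = 948 (mod 2439).
436⁻¹ ≡ 565 (mod 2439).
t ≡ 565·948 ≡ 1479 (mod 2439).
The smallest non-negative solution is t = 1479.

1479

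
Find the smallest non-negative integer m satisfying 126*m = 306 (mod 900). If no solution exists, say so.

gcd(126, 900) = 18, and 18 | 306, so solutions exist.
Divide through by 18: 7*m = 17 (mod 50).
7⁻¹ ≡ 43 (mod 50).
m ≡ 43*17 ≡ 31 (mod 50).
The smallest non-negative solution is m = 31.

31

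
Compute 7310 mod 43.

7310 = 170*43 + 0, so 7310 ≡ 0 (mod 43).

0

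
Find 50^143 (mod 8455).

7475

143 in binary is 10001111, i.e. 143 = 128 + 8 + 4 + 2 + 1.
50^1 ≡ 50 (mod 8455)
50^2 ≡ 50^2 = 2500 (mod 8455)
50^4 ≡ 2500^2 = 6250000 ≡ 1755 (mod 8455)
50^8 ≡ 1755^2 = 3080025 ≡ 2405 (mod 8455)
50^16 ≡ 2405^2 = 5784025 ≡ 805 (mod 8455)
50^32 ≡ 805^2 = 648025 ≡ 5445 (mod 8455)
50^64 ≡ 5445^2 = 29648025 ≡ 4795 (mod 8455)
50^128 ≡ 4795^2 = 22992025 ≡ 2880 (mod 8455)
50^143 = 50^128 * 50^8 * 50^4 * 50^2 * 50^1 ≡ 2880 * 2405 * 1755 * 2500 * 50 (mod 8455).
Accumulate the product:
2880 * 2405 = 6926400 ≡ 1755
1755 * 1755 = 3080025 ≡ 2405
2405 * 2500 = 6012500 ≡ 995
995 * 50 = 49750 ≡ 7475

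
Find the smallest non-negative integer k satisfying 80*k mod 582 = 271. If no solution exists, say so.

gcd(80, 582) = 2, and 2 does not divide 271.
So the congruence has no solution.

no solution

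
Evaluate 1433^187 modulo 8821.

Using repeated squaring:
1433^1 ≡ 1433 (mod 8821)
1433^2 ≡ 1433^2 = 2053489 ≡ 7017 (mod 8821)
1433^4 ≡ 7017^2 = 49238289 ≡ 8288 (mod 8821)
1433^8 ≡ 8288^2 = 68690944 ≡ 1817 (mod 8821)
1433^16 ≡ 1817^2 = 3301489 ≡ 2435 (mod 8821)
1433^32 ≡ 2435^2 = 5929225 ≡ 1513 (mod 8821)
1433^64 ≡ 1513^2 = 2289169 ≡ 4530 (mod 8821)
1433^128 ≡ 4530^2 = 20520900 ≡ 3254 (mod 8821)
1433^187 = 1433^128 × 1433^32 × 1433^16 × 1433^8 × 1433^2 × 1433^1 ≡ 3254 × 1513 × 2435 × 1817 × 7017 × 1433 (mod 8821).
Accumulate the product:
3254 × 1513 = 4923302 ≡ 1184
1184 × 2435 = 2883040 ≡ 7394
7394 × 1817 = 13434898 ≡ 515
515 × 7017 = 3613755 ≡ 5966
5966 × 1433 = 8549278 ≡ 1729

1729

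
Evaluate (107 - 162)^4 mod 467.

227

107 - 162 = -55 ≡ 412 (mod 467)
(412)^4 ≡ 227 (mod 467)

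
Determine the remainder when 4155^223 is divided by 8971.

1436

223 in binary is 11011111, i.e. 223 = 128 + 64 + 16 + 8 + 4 + 2 + 1.
4155^1 ≡ 4155 (mod 8971)
4155^2 ≡ 4155^2 = 17264025 ≡ 3821 (mod 8971)
4155^4 ≡ 3821^2 = 14600041 ≡ 4224 (mod 8971)
4155^8 ≡ 4224^2 = 17842176 ≡ 7828 (mod 8971)
4155^16 ≡ 7828^2 = 61277584 ≡ 5654 (mod 8971)
4155^32 ≡ 5654^2 = 31967716 ≡ 4043 (mod 8971)
4155^64 ≡ 4043^2 = 16345849 ≡ 687 (mod 8971)
4155^128 ≡ 687^2 = 471969 ≡ 5477 (mod 8971)
4155^223 = 4155^128 * 4155^64 * 4155^16 * 4155^8 * 4155^4 * 4155^2 * 4155^1 ≡ 5477 * 687 * 5654 * 7828 * 4224 * 3821 * 4155 (mod 8971).
Accumulate the product:
5477 * 687 = 3762699 ≡ 3850
3850 * 5654 = 21767900 ≡ 4254
4254 * 7828 = 33300312 ≡ 8931
8931 * 4224 = 37724544 ≡ 1489
1489 * 3821 = 5689469 ≡ 1855
1855 * 4155 = 7707525 ≡ 1436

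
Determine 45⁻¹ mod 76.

49

Run the extended Euclidean algorithm:
76 = 1·45 + 31
45 = 1·31 + 14
31 = 2·14 + 3
14 = 4·3 + 2
3 = 1·2 + 1
2 = 2·1 + 0
gcd(45, 76) = 1, so the inverse exists.
Bézout: 1 = 16·76 − 27·45.
So 45⁻¹ ≡ −27 ≡ 49 (mod 76).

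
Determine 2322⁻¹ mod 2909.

2909 = 1·2322 + 587
2322 = 3·587 + 561
587 = 1·561 + 26
561 = 21·26 + 15
26 = 1·15 + 11
15 = 1·11 + 4
11 = 2·4 + 3
4 = 1·3 + 1
3 = 3·1 + 0
gcd(2322, 2909) = 1, so the inverse exists.
Bézout: 1 = −625·2909 + 783·2322.
So 2322⁻¹ ≡ 783 (mod 2909).

783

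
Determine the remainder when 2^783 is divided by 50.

8

783 in binary is 1100001111, i.e. 783 = 512 + 256 + 8 + 4 + 2 + 1.
2^1 ≡ 2 (mod 50)
2^2 ≡ 2^2 = 4 (mod 50)
2^4 ≡ 4^2 = 16 (mod 50)
2^8 ≡ 16^2 = 256 ≡ 6 (mod 50)
2^16 ≡ 6^2 = 36 (mod 50)
2^32 ≡ 36^2 = 1296 ≡ 46 (mod 50)
2^64 ≡ 46^2 = 2116 ≡ 16 (mod 50)
2^128 ≡ 16^2 = 256 ≡ 6 (mod 50)
2^256 ≡ 6^2 = 36 (mod 50)
2^512 ≡ 36^2 = 1296 ≡ 46 (mod 50)
2^783 = 2^512 × 2^256 × 2^8 × 2^4 × 2^2 × 2^1 ≡ 46 × 36 × 6 × 16 × 4 × 2 (mod 50).
Accumulate the product:
46 × 36 = 1656 ≡ 6
6 × 6 = 36
36 × 16 = 576 ≡ 26
26 × 4 = 104 ≡ 4
4 × 2 = 8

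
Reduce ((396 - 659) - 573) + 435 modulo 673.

396 - 659 = -263 ≡ 410 (mod 673)
410 - 573 = -163 ≡ 510 (mod 673)
510 + 435 = 945 ≡ 272 (mod 673)

272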